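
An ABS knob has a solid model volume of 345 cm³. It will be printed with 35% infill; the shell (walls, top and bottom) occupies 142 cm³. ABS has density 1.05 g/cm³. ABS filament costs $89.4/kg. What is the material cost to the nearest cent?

Infill region = 345 − 142, so 203 cm³.
Infill volume: 0.35 × 203 → 71.05 cm³.
Total extruded: 142 + 71.05 → 213.05 cm³.
Mass: 213.05 × 1.05 → 223.7025 g.
Cost = 223.7025 g / 1000 × $89.4/kg = $20.00.

$20.00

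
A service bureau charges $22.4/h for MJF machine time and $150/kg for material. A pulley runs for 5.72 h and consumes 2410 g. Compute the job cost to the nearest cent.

Machine-time cost = 22.4 × 5.72 = $128.128.
Feedstock cost: 150 × 2410/1000 → $361.50.
Total = 128.128 + 361.50 = 489.628 ≈ $489.63.

$489.63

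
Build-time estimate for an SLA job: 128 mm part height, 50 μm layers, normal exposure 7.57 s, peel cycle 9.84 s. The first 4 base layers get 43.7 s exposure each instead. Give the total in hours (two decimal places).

12.42 hours

Layer count = ceil(128 / 0.05) = 2560.
Burn-in layers = 4 × (43.7 + 9.84), so 214.16 s.
Regular layers = 2556 × (7.57 + 9.84) = 44499.96 s.
Sum: 214.16 + 44499.96 = 44714.12 s → 12.42 hours.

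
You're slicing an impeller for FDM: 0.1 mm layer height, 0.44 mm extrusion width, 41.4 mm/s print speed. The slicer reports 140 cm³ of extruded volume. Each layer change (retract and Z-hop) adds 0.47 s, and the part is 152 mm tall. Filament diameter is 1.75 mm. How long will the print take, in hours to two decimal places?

21.55 hours

Line area: 0.1 × 0.44 → 0.044 mm².
Path length: 140000 mm³ / 0.044 mm² → 3181818.2 mm.
Print-move time: 3181818.2 / 41.4 → 76855.5 s.
Number of layers: 152 / 0.1 → 1520 (rounded up).
Non-print overhead: 1520 × 0.47 → 714.4 s.
Total = 76855.5 + 714.4 = 77569.9 s = 21.55 hours.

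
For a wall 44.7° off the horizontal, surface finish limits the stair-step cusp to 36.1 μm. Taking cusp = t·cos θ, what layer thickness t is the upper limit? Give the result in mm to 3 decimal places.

0.051 mm

t = h_c / cos θ = 0.0361 / 0.7108 = 0.051 mm.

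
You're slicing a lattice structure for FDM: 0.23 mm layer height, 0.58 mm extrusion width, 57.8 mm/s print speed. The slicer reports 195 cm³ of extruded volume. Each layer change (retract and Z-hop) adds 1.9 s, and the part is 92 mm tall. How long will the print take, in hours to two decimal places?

7.24 hours

Bead cross-section: 0.23 × 0.58 → 0.1334 mm².
Toolpath length = 195 cm³ / 0.1334 mm² = 195000 / 0.1334 = 1461769.1 mm.
Extrusion time = 1461769.1 / 57.8, so 25290.1 s.
Layers = ⌈92/0.23⌉ = 400.
Z-hop total = 400 × 1.9, so 760 s.
Total = 25290.1 + 760 = 26050.1 s = 7.24 hours.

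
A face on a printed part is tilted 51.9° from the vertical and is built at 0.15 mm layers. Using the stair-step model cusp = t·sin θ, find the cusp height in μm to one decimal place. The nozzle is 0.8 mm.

118.0 μm

Cusp = layer height × sin(51.9°) = 0.15 × 0.7869 = 0.118035 mm = 118.0 μm.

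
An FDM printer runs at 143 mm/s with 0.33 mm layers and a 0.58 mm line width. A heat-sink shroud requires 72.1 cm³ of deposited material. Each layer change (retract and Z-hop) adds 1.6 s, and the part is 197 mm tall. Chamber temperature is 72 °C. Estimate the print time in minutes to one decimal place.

Bead cross-section: 0.33 × 0.58 → 0.1914 mm².
Path length: 72100 mm³ / 0.1914 mm² → 376698 mm.
Time extruding: 376698 / 143 → 2634.3 s.
Layers = ⌈197/0.33⌉ = 597.
Layer-change overhead = 597 × 1.6, so 955.2 s.
Altogether 2634.3 + 955.2 = 3589.5 s, i.e. 59.8 minutes.

59.8 minutes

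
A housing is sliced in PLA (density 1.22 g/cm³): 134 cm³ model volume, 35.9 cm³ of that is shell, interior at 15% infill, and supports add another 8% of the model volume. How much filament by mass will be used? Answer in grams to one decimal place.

74.8 g

Interior volume = 134 − 35.9 = 98.1 cm³.
Infill volume = 0.15 × 98.1, so 14.715 cm³.
Support = 0.08 × 134 = 10.72 cm³.
Total printed volume = 35.9 + 14.715 + 10.72, so 61.335 cm³.
Mass: 61.335 × 1.22 → 74.8287 g.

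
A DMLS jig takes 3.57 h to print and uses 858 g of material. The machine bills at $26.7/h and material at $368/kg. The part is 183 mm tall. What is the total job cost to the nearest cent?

Machine-time cost = 26.7 × 3.57, so $95.319.
Feedstock cost = 368 × 858/1000, so $315.744.
Job cost: 95.319 + 315.744 = 411.063 ≈ $411.06.

$411.06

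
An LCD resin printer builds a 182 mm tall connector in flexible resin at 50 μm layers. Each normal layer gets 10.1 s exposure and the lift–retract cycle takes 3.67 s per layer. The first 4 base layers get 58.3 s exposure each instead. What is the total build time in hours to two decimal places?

13.98 hours

Layers = ⌈182/0.05⌉ = 3640.
Burn-in layers = 4 × (58.3 + 3.67), so 247.88 s.
Remaining layers: 3636 × (10.1 + 3.67) → 50067.72 s.
Total = 247.88 + 50067.72 = 50315.6 s = 13.98 hours.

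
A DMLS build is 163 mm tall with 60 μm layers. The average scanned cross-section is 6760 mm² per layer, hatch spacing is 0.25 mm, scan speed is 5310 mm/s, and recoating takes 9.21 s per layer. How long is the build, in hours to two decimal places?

10.79 hours

Layer count = ceil(163 / 0.06) = 2717.
Per-layer scan distance = 6760 / 0.25, so 27040 mm.
Scan time per layer = 27040 / 5310, so 5.0923 s.
Time per layer: 5.0923 + 9.21 → 14.3023 s.
Total: 2717 × 14.3023 s = 38859.3491 s → 10.79 hours.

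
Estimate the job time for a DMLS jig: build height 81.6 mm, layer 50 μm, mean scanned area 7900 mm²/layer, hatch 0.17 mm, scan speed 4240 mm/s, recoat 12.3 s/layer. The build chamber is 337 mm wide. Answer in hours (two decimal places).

Layer count = ceil(81.6 / 0.05) = 1632.
Per-layer scan distance = 7900 / 0.17, so 46470.6 mm.
Scan time per layer = 46470.6 / 4240 = 10.96 s.
Per-layer time: 10.96 + 12.3 → 23.26 s.
1632 layers × 23.26 s/layer = 37960.32 s, i.e. 10.54 hours.

10.54 hours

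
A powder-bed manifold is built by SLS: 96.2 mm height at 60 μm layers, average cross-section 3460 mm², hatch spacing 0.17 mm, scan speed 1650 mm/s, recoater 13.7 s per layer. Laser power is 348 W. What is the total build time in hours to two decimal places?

11.60 hours

Number of layers: 96.2 / 0.06 → 1604 (rounded up).
Hatch length per layer = 3460 / 0.17, so 20352.9 mm.
Scan time per layer = 20352.9 / 1650 = 12.3351 s.
Time per layer = 12.3351 + 13.7, so 26.0351 s.
Total: 1604 × 26.0351 s = 41760.3004 s → 11.60 hours.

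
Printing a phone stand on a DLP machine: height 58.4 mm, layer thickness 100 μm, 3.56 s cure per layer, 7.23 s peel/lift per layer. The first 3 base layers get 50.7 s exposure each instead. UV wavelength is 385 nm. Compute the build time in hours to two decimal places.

Layers = ⌈58.4/0.1⌉ = 584.
Base layers = 3 × (50.7 + 7.23) = 173.79 s.
Normal layers = 581 × (3.56 + 7.23) = 6268.99 s.
Sum: 173.79 + 6268.99 = 6442.78 s → 1.79 hours.

1.79 hours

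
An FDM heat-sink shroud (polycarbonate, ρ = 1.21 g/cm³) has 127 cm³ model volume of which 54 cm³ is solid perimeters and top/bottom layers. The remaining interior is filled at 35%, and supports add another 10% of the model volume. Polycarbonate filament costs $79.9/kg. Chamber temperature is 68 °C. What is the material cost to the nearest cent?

Volume inside the shell: 127 − 54 → 73 cm³.
Infill volume: 0.35 × 73 → 25.55 cm³.
Support = 0.10 × 127 = 12.7 cm³.
Total extruded: 54 + 25.55 + 12.7 → 92.25 cm³.
Mass: 92.25 × 1.21 → 111.6225 g.
Cost = 111.6225 g / 1000 × $79.9/kg = $8.92.

$8.92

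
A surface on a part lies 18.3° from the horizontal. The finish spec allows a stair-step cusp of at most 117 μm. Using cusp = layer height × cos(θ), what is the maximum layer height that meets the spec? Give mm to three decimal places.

cos(18.3°) = 0.9494; t_max = 0.117/0.9494 = 0.123 mm.

0.123 mm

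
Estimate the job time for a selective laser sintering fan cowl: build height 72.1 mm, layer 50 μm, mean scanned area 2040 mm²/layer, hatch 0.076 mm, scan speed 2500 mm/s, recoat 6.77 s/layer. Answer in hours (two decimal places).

7.01 hours

Layers = ⌈72.1/0.05⌉ = 1442.
Scan path per layer: 2040 / 0.076 → 26842.1 mm.
Laser time per layer = 26842.1 / 2500, so 10.7368 s.
Per-layer time = 10.7368 + 6.77 = 17.5068 s.
1442 layers × 17.5068 s/layer = 25244.8056 s, i.e. 7.01 hours.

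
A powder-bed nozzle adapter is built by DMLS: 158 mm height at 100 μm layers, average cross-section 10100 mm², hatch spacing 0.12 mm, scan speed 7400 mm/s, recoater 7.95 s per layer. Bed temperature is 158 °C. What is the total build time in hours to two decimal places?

8.48 hours

Layer count = ceil(158 / 0.1) = 1580.
Scan path per layer = 10100 / 0.12, so 84166.7 mm.
Per-layer scan time = 84166.7 / 7400, so 11.3739 s.
Time per layer = 11.3739 + 7.95, so 19.3239 s.
Build time = 1580 × 19.3239 = 30531.762 s = 8.48 hours.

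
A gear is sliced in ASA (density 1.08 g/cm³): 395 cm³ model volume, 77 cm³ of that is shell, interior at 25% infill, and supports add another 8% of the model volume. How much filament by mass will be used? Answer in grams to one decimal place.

203.1 g

Interior volume = 395 − 77, so 318 cm³.
Deposited infill: 0.25 × 318 → 79.5 cm³.
Support = 0.08 × 395 = 31.6 cm³.
Total printed volume = 77 + 79.5 + 31.6 = 188.1 cm³.
Mass = 188.1 × 1.08 = 203.148 g.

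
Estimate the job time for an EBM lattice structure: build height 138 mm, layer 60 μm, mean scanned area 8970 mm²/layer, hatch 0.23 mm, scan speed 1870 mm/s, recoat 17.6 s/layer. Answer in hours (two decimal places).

24.57 hours

Layers = ⌈138/0.06⌉ = 2300.
Scan path per layer = 8970 / 0.23 = 39000 mm.
Beam time per layer: 39000 / 1870 → 20.8556 s.
Per-layer time: 20.8556 + 17.6 → 38.4556 s.
2300 layers × 38.4556 s/layer = 88447.88 s, i.e. 24.57 hours.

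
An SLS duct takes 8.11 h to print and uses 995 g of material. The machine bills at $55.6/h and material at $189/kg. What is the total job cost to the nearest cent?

Machine cost: 55.6 × 8.11 → $450.916.
Feedstock cost: 189 × 995/1000 → $188.055.
Job cost: 450.916 + 188.055 = 638.971 ≈ $638.97.

$638.97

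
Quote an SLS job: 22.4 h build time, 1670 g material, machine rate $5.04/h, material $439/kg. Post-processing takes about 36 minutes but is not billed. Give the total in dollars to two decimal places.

$846.03

Time charge = 5.04 × 22.4 = $112.896.
Material cost = 439 × 1670/1000, so $733.13.
Total = 112.896 + 733.13 = 846.026 ≈ $846.03.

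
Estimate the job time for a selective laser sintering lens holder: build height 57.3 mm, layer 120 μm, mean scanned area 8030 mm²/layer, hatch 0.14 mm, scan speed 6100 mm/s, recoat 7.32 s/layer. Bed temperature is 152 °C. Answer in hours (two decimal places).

Layer count = ceil(57.3 / 0.12) = 478.
Per-layer scan distance = 8030 / 0.14 = 57357.1 mm.
Laser time per layer: 57357.1 / 6100 → 9.4028 s.
Per-layer time = 9.4028 + 7.32 = 16.7228 s.
Build time = 478 × 16.7228 = 7993.4984 s = 2.22 hours.

2.22 hours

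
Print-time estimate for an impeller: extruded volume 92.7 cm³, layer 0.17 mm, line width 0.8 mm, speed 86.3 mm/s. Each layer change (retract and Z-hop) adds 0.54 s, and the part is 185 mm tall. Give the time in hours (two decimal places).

Bead cross-section = 0.17 × 0.8 = 0.136 mm².
Total extruded path = 92700/0.136 = 681617.6 mm.
Print-move time: 681617.6 / 86.3 → 7898.2 s.
Layers = ⌈185/0.17⌉ = 1089.
Non-print overhead = 1089 × 0.54, so 588.06 s.
Altogether 7898.2 + 588.06 = 8486.26 s, i.e. 2.36 hours.

2.36 hours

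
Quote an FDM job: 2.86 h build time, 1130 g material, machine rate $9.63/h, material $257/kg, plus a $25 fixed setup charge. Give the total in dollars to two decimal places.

$342.95

Machine-time cost = 9.63 × 2.86 = $27.5418.
Material cost: 257 × 1130/1000 → $290.41.
Adding setup: 27.5418 + 290.41 + 25 → 342.9518 ≈ $342.95.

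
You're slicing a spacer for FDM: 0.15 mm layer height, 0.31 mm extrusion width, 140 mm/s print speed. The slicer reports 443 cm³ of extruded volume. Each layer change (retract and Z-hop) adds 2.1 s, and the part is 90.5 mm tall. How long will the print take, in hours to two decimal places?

19.25 hours

Extrusion cross-section = 0.15 × 0.31 = 0.0465 mm².
Total extruded path = 443000/0.0465 = 9526881.7 mm.
Extrusion time: 9526881.7 / 140 → 68049.2 s.
Number of layers: 90.5 / 0.15 → 604 (rounded up).
Layer-change overhead = 604 × 2.1, so 1268.4 s.
Altogether 68049.2 + 1268.4 = 69317.6 s, i.e. 19.25 hours.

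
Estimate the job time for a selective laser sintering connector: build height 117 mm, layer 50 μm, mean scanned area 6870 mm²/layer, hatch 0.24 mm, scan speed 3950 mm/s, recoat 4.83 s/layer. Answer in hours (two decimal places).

Layer count = ceil(117 / 0.05) = 2340.
Per-layer scan distance = 6870 / 0.24 = 28625 mm.
Laser time per layer = 28625 / 3950 = 7.2468 s.
Time per layer = 7.2468 + 4.83 = 12.0768 s.
Total: 2340 × 12.0768 s = 28259.712 s → 7.85 hours.

7.85 hours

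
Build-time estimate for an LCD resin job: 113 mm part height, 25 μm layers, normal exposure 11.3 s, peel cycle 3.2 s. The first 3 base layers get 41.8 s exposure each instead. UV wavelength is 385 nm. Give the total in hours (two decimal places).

Layers = ⌈113/0.025⌉ = 4520.
Bottom layers = 3 × (41.8 + 3.2), so 135 s.
Normal layers = 4517 × (11.3 + 3.2), so 65496.5 s.
Sum: 135 + 65496.5 = 65631.5 s → 18.23 hours.

18.23 hours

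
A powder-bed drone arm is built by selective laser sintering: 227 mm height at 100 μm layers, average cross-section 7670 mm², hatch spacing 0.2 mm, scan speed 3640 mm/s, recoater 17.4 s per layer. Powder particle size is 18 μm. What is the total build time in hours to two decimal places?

17.62 hours

Layer count = ceil(227 / 0.1) = 2270.
Hatch length per layer: 7670 / 0.2 → 38350 mm.
Scan time per layer = 38350 / 3640 = 10.5357 s.
Per-layer time: 10.5357 + 17.4 → 27.9357 s.
Build time = 2270 × 27.9357 = 63414.039 s = 17.62 hours.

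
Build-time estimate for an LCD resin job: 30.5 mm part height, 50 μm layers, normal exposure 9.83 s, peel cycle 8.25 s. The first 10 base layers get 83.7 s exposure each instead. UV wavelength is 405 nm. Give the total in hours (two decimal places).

Layers = ⌈30.5/0.05⌉ = 610.
Base layers = 10 × (83.7 + 8.25) = 919.5 s.
Regular layers = 600 × (9.83 + 8.25), so 10848 s.
Sum: 919.5 + 10848 = 11767.5 s → 3.27 hours.

3.27 hours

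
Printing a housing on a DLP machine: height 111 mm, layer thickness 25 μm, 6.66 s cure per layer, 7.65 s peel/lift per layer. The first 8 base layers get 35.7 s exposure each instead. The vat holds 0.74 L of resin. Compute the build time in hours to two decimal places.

17.71 hours

Layers = ⌈111/0.025⌉ = 4440.
Bottom layers: 8 × (35.7 + 7.65) → 346.8 s.
Normal layers = 4432 × (6.66 + 7.65), so 63421.92 s.
Sum: 346.8 + 63421.92 = 63768.72 s → 17.71 hours.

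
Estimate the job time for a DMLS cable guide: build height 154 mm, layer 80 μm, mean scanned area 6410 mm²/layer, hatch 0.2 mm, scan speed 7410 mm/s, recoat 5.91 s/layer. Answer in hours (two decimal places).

Number of layers: 154 / 0.08 → 1925 (rounded up).
Scan path per layer = 6410 / 0.2 = 32050 mm.
Laser time per layer = 32050 / 7410, so 4.3252 s.
Time per layer = 4.3252 + 5.91 = 10.2352 s.
Total: 1925 × 10.2352 s = 19702.76 s → 5.47 hours.

5.47 hours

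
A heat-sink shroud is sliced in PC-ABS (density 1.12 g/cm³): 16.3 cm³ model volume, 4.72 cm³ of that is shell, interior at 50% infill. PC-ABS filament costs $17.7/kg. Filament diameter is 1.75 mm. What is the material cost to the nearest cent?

$0.21

Infill region = 16.3 − 4.72 = 11.58 cm³.
Infill volume = 0.50 × 11.58, so 5.79 cm³.
Deposited volume = 4.72 + 5.79 = 10.51 cm³.
Mass = 10.51 × 1.12 = 11.7712 g.
At $17.7/kg: 11.7712/1000 × 17.7 = $0.21.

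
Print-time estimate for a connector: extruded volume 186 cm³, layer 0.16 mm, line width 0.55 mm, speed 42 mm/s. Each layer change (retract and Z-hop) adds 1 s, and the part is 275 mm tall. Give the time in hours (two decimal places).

14.46 hours

Bead cross-section = 0.16 × 0.55, so 0.088 mm².
Total extruded path = 186000/0.088 = 2113636.4 mm.
Print-move time: 2113636.4 / 42 → 50324.7 s.
Layers = ⌈275/0.16⌉ = 1719.
Z-hop total = 1719 × 1 = 1719 s.
Altogether 50324.7 + 1719 = 52043.7 s, i.e. 14.46 hours.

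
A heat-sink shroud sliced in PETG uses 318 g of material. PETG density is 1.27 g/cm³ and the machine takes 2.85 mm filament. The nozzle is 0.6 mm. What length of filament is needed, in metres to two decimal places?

Extruded volume: 318/1.27 = 250.3937 cm³ (250393.7 mm³).
Filament cross-section = π × (2.85/2)² = 6.3794 mm².
L = V/A = 250393.7/6.3794 = 39250.35 mm → 39.25 m.

39.25 m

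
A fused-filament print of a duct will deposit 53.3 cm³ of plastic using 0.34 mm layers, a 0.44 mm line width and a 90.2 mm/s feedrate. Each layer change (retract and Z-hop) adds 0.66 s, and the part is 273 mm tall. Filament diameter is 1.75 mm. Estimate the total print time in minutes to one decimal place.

74.7 minutes

Bead cross-section = 0.34 × 0.44 = 0.1496 mm².
Total extruded path = 53300/0.1496 = 356283.4 mm.
Print-move time = 356283.4 / 90.2 = 3949.9 s.
Layer count = ceil(273 / 0.34) = 803.
Non-print overhead = 803 × 0.66 = 529.98 s.
Total = 3949.9 + 529.98 = 4479.88 s = 74.7 minutes.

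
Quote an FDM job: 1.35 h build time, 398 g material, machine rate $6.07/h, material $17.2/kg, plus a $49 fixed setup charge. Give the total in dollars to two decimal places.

Machine-time cost = 6.07 × 1.35, so $8.1945.
Material charge: 17.2 × 398/1000 → $6.8456.
Total = 8.1945 + 6.8456 + 49 = 64.0401 ≈ $64.04.

$64.04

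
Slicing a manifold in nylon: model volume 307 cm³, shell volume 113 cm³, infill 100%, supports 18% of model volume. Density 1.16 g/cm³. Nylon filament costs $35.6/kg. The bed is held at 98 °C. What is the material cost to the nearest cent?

$14.96

Volume inside the shell: 307 − 113 → 194 cm³.
Infill deposited: 1.00 × 194 → 194 cm³.
Support: 0.18 × 307 → 55.26 cm³.
Deposited volume = 113 + 194 + 55.26 = 362.26 cm³.
Mass: 362.26 × 1.16 → 420.2216 g.
At $35.6/kg: 420.2216/1000 × 35.6 = $14.96.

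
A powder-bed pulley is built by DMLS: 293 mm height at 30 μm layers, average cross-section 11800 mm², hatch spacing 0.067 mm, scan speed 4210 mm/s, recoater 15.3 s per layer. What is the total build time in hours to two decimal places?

155.01 hours

Layers = ⌈293/0.03⌉ = 9767.
Scan path per layer = 11800 / 0.067 = 176119.4 mm.
Scan time per layer = 176119.4 / 4210, so 41.8336 s.
Time per layer = 41.8336 + 15.3 = 57.1336 s.
Total: 9767 × 57.1336 s = 558023.8712 s → 155.01 hours.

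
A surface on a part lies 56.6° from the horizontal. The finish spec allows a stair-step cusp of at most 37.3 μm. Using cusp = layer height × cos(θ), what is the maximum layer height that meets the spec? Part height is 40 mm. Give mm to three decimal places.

cos(56.6°) = 0.5505; t_max = 0.0373/0.5505 = 0.068 mm.

0.068 mm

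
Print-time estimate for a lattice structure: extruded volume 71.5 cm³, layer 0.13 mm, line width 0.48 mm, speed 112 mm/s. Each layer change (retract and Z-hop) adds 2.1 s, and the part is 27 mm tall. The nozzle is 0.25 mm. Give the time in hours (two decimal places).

Bead cross-section = 0.13 × 0.48, so 0.0624 mm².
Toolpath length = 71.5 cm³ / 0.0624 mm² = 71500 / 0.0624 = 1145833.3 mm.
Print-move time = 1145833.3 / 112, so 10230.7 s.
Number of layers: 27 / 0.13 → 208 (rounded up).
Layer-change overhead = 208 × 2.1 = 436.8 s.
Altogether 10230.7 + 436.8 = 10667.5 s, i.e. 2.96 hours.

2.96 hours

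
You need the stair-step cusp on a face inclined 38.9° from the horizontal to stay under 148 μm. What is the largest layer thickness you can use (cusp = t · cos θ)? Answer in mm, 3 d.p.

0.190 mm

Layer height = cusp / cos(38.9°) = 0.148 / 0.7782 = 0.190 mm.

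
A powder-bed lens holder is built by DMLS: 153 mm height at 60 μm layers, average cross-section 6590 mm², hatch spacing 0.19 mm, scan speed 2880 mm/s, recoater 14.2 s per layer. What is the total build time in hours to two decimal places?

18.59 hours

Number of layers: 153 / 0.06 → 2550 (rounded up).
Per-layer scan distance = 6590 / 0.19 = 34684.2 mm.
Scan time per layer: 34684.2 / 2880 → 12.0431 s.
Per-layer time: 12.0431 + 14.2 → 26.2431 s.
Build time = 2550 × 26.2431 = 66919.905 s = 18.59 hours.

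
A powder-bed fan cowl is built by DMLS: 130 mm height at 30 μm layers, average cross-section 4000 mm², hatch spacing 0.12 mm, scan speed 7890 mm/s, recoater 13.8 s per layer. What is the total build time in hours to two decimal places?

21.70 hours

Layer count = ceil(130 / 0.03) = 4334.
Scan path per layer = 4000 / 0.12 = 33333.3 mm.
Laser time per layer = 33333.3 / 7890, so 4.2248 s.
Layer cycle: 4.2248 + 13.8 → 18.0248 s.
Total: 4334 × 18.0248 s = 78119.4832 s → 21.70 hours.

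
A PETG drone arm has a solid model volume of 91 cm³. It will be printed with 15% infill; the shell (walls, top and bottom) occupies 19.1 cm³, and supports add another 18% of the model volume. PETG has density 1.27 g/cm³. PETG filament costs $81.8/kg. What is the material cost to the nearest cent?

$4.81

Infill region = 91 − 19.1 = 71.9 cm³.
Infill deposited: 0.15 × 71.9 → 10.785 cm³.
Support = 0.18 × 91, so 16.38 cm³.
Total extruded: 19.1 + 10.785 + 16.38 → 46.265 cm³.
Mass: 46.265 × 1.27 → 58.75655 g.
At $81.8/kg: 58.75655/1000 × 81.8 = $4.81.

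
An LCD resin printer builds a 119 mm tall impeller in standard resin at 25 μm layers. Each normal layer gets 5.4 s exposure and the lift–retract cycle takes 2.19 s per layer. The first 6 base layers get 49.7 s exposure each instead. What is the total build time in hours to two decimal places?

10.11 hours

Number of layers: 119 / 0.025 → 4760 (rounded up).
Base layers = 6 × (49.7 + 2.19), so 311.34 s.
Regular layers = 4754 × (5.4 + 2.19), so 36082.86 s.
Sum: 311.34 + 36082.86 = 36394.2 s → 10.11 hours.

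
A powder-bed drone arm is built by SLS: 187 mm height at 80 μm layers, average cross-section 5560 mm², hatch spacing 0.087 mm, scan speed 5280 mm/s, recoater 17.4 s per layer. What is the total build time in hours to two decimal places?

19.16 hours

Number of layers: 187 / 0.08 → 2338 (rounded up).
Hatch length per layer = 5560 / 0.087, so 63908 mm.
Scan time per layer = 63908 / 5280 = 12.1038 s.
Per-layer time = 12.1038 + 17.4 = 29.5038 s.
2338 layers × 29.5038 s/layer = 68979.8844 s, i.e. 19.16 hours.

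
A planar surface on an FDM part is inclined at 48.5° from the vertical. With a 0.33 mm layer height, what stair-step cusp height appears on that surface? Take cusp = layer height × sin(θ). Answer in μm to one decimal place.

Cusp = layer height × sin(48.5°) = 0.33 × 0.7490 = 0.24717 mm = 247.2 μm.

247.2 μm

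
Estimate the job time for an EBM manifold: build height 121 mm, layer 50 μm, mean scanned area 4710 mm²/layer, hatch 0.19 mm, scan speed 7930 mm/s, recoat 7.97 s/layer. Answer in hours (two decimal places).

Layer count = ceil(121 / 0.05) = 2420.
Per-layer scan distance = 4710 / 0.19 = 24789.5 mm.
Beam time per layer = 24789.5 / 7930, so 3.126 s.
Layer cycle: 3.126 + 7.97 → 11.096 s.
2420 layers × 11.096 s/layer = 26852.32 s, i.e. 7.46 hours.

7.46 hours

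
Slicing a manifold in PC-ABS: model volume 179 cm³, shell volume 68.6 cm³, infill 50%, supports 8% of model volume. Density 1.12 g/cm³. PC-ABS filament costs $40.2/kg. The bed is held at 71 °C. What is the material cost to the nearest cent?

Infill region = 179 − 68.6, so 110.4 cm³.
Infill volume = 0.50 × 110.4 = 55.2 cm³.
Support = 0.08 × 179, so 14.32 cm³.
Total extruded = 68.6 + 55.2 + 14.32, so 138.12 cm³.
Mass = 138.12 × 1.12 = 154.6944 g.
Cost = 154.6944 g / 1000 × $40.2/kg = $6.22.

$6.22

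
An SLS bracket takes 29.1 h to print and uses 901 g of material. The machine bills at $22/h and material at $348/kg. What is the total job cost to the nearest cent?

Machine-time cost: 22 × 29.1 → $640.20.
Feedstock cost = 348 × 901/1000 = $313.548.
Job cost: 640.20 + 313.548 = 953.748 ≈ $953.75.

$953.75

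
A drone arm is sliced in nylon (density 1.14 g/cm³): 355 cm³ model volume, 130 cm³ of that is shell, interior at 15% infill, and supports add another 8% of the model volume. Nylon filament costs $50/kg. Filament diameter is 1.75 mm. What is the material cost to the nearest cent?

Volume inside the shell: 355 − 130 → 225 cm³.
Infill volume = 0.15 × 225 = 33.75 cm³.
Support = 0.08 × 355, so 28.4 cm³.
Total extruded: 130 + 33.75 + 28.4 → 192.15 cm³.
Mass = 192.15 × 1.14, so 219.051 g.
Cost = 219.051 g / 1000 × $50/kg = $10.95.

$10.95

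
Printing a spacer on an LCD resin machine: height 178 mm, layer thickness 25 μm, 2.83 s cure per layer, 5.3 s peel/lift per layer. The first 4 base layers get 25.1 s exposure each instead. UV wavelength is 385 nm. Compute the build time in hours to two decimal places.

Number of layers: 178 / 0.025 → 7120 (rounded up).
Base layers = 4 × (25.1 + 5.3) = 121.6 s.
Regular layers = 7116 × (2.83 + 5.3), so 57853.08 s.
Sum: 121.6 + 57853.08 = 57974.68 s → 16.10 hours.

16.10 hours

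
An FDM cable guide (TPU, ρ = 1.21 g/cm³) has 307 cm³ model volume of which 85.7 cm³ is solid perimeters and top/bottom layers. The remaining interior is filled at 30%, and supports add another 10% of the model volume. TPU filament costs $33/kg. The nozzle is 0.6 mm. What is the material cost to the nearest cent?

Volume inside the shell = 307 − 85.7 = 221.3 cm³.
Infill volume = 0.30 × 221.3, so 66.39 cm³.
Support: 0.10 × 307 → 30.7 cm³.
Total extruded = 85.7 + 66.39 + 30.7, so 182.79 cm³.
Mass = 182.79 × 1.21, so 221.1759 g.
At $33/kg: 221.1759/1000 × 33 = $7.30.

$7.30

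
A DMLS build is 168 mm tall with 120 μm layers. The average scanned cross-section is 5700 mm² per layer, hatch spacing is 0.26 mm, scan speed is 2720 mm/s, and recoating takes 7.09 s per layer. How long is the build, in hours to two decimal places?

5.89 hours

Number of layers: 168 / 0.12 → 1400 (rounded up).
Hatch length per layer = 5700 / 0.26, so 21923.1 mm.
Per-layer scan time = 21923.1 / 2720 = 8.06 s.
Per-layer time = 8.06 + 7.09 = 15.15 s.
Total: 1400 × 15.15 s = 21210 s → 5.89 hours.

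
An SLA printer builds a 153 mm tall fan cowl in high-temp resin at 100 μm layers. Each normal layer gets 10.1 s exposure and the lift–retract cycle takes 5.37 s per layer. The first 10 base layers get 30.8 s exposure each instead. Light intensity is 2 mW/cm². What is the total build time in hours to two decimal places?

6.63 hours

Layers = ⌈153/0.1⌉ = 1530.
Bottom layers = 10 × (30.8 + 5.37) = 361.7 s.
Remaining layers = 1520 × (10.1 + 5.37), so 23514.4 s.
Sum: 361.7 + 23514.4 = 23876.1 s → 6.63 hours.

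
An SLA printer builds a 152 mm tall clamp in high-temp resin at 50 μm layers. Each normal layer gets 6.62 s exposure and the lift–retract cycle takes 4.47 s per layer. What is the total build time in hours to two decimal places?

9.36 hours

Layers = ⌈152/0.05⌉ = 3040.
Cycle time = 6.62 + 4.47 = 11.09 s.
Build time: 3040 × 11.09 s = 33713.6 s, i.e. 9.36 hours.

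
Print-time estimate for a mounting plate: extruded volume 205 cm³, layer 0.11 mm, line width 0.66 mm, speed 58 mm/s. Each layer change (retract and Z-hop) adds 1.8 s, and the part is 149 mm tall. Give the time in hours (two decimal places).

14.20 hours

Line area = 0.11 × 0.66 = 0.0726 mm².
Toolpath length = 205 cm³ / 0.0726 mm² = 205000 / 0.0726 = 2823691.5 mm.
Time extruding: 2823691.5 / 58 → 48684.3 s.
Layers = ⌈149/0.11⌉ = 1355.
Non-print overhead = 1355 × 1.8, so 2439 s.
Total = 48684.3 + 2439 = 51123.3 s = 14.20 hours.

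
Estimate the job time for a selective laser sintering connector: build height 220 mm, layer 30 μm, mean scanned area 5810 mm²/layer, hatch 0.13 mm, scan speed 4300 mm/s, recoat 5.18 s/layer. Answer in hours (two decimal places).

31.73 hours

Number of layers: 220 / 0.03 → 7334 (rounded up).
Hatch length per layer: 5810 / 0.13 → 44692.3 mm.
Laser time per layer = 44692.3 / 4300 = 10.3936 s.
Per-layer time = 10.3936 + 5.18 = 15.5736 s.
7334 layers × 15.5736 s/layer = 114216.7824 s, i.e. 31.73 hours.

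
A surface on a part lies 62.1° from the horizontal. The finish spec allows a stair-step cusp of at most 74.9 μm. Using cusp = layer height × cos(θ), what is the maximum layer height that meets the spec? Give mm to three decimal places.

t = h_c / cos θ = 0.0749 / 0.4679 = 0.160 mm.

0.160 mm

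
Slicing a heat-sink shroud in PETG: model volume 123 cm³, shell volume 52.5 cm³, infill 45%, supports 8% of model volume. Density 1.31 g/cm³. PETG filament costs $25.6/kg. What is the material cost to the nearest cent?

Interior volume = 123 − 52.5 = 70.5 cm³.
Infill deposited = 0.45 × 70.5 = 31.725 cm³.
Support: 0.08 × 123 → 9.84 cm³.
Total extruded = 52.5 + 31.725 + 9.84, so 94.065 cm³.
Mass = 94.065 × 1.31, so 123.22515 g.
Cost = 123.22515 g / 1000 × $25.6/kg = $3.15.

$3.15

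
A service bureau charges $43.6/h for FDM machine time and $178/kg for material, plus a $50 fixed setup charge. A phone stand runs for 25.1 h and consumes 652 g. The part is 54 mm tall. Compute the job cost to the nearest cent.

$1260.42

Time charge: 43.6 × 25.1 → $1094.36.
Material charge = 178 × 652/1000 = $116.056.
Adding setup: 1094.36 + 116.056 + 50 → 1260.416 ≈ $1260.42.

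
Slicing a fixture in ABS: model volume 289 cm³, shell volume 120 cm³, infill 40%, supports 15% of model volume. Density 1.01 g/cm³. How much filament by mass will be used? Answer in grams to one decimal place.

Interior volume = 289 − 120, so 169 cm³.
Deposited infill = 0.40 × 169, so 67.6 cm³.
Support: 0.15 × 289 → 43.35 cm³.
Deposited volume: 120 + 67.6 + 43.35 → 230.95 cm³.
Mass: 230.95 × 1.01 → 233.2595 g.

233.3 g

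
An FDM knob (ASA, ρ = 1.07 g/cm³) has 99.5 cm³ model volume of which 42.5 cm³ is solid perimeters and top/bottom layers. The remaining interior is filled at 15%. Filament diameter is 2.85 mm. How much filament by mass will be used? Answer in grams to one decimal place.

Interior volume = 99.5 − 42.5 = 57 cm³.
Deposited infill: 0.15 × 57 → 8.55 cm³.
Deposited volume = 42.5 + 8.55 = 51.05 cm³.
Mass: 51.05 × 1.07 → 54.6235 g.

54.6 g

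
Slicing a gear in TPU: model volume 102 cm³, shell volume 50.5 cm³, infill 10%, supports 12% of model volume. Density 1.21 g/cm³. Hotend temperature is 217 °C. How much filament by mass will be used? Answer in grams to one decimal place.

Volume inside the shell = 102 − 50.5, so 51.5 cm³.
Infill deposited = 0.10 × 51.5, so 5.15 cm³.
Support = 0.12 × 102 = 12.24 cm³.
Deposited volume = 50.5 + 5.15 + 12.24 = 67.89 cm³.
Mass: 67.89 × 1.21 → 82.1469 g.

82.1 g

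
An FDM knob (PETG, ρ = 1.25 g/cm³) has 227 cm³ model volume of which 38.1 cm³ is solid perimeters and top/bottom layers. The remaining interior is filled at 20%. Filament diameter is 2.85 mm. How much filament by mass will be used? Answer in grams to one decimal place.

Infill region = 227 − 38.1, so 188.9 cm³.
Deposited infill = 0.20 × 188.9, so 37.78 cm³.
Total extruded = 38.1 + 37.78 = 75.88 cm³.
Mass: 75.88 × 1.25 → 94.85 g.

94.9 g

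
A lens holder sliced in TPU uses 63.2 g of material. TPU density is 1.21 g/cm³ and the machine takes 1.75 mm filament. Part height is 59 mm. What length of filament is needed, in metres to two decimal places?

Extruded volume: 63.2/1.21 = 52.2314 cm³ (52231.4 mm³).
Filament cross-section = π × (1.75/2)² = 2.4053 mm².
Length = 52231.4 / 2.4053 = 21715.13 mm = 21.72 m.

21.72 m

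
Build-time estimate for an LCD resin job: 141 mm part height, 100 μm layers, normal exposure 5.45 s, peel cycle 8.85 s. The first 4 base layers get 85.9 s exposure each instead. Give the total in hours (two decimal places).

Layers = ⌈141/0.1⌉ = 1410.
Base layers = 4 × (85.9 + 8.85) = 379 s.
Regular layers = 1406 × (5.45 + 8.85), so 20105.8 s.
Sum: 379 + 20105.8 = 20484.8 s → 5.69 hours.

5.69 hours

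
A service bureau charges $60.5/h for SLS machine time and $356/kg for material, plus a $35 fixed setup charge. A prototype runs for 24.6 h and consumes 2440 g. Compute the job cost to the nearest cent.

Machine cost = 60.5 × 24.6, so $1488.30.
Feedstock cost: 356 × 2440/1000 → $868.64.
Adding setup: 1488.30 + 868.64 + 35 → $2391.94.

$2391.94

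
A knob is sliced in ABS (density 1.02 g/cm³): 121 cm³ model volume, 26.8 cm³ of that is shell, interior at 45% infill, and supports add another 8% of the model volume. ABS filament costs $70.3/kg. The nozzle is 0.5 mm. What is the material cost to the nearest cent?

Volume inside the shell: 121 − 26.8 → 94.2 cm³.
Infill volume = 0.45 × 94.2 = 42.39 cm³.
Support: 0.08 × 121 → 9.68 cm³.
Deposited volume = 26.8 + 42.39 + 9.68, so 78.87 cm³.
Mass: 78.87 × 1.02 → 80.4474 g.
At $70.3/kg: 80.4474/1000 × 70.3 = $5.66.

$5.66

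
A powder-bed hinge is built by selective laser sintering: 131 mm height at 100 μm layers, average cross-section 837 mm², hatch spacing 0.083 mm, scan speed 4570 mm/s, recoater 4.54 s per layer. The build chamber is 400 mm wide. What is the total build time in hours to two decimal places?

2.46 hours

Number of layers: 131 / 0.1 → 1310 (rounded up).
Scan path per layer: 837 / 0.083 → 10084.3 mm.
Scan time per layer = 10084.3 / 4570 = 2.2066 s.
Layer cycle = 2.2066 + 4.54 = 6.7466 s.
Build time = 1310 × 6.7466 = 8838.046 s = 2.46 hours.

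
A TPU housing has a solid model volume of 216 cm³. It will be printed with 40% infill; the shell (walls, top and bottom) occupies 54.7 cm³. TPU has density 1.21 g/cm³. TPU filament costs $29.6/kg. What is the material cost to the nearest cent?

$4.27

Interior volume = 216 − 54.7 = 161.3 cm³.
Deposited infill = 0.40 × 161.3 = 64.52 cm³.
Deposited volume = 54.7 + 64.52, so 119.22 cm³.
Mass: 119.22 × 1.21 → 144.2562 g.
Cost = 144.2562 g / 1000 × $29.6/kg = $4.27.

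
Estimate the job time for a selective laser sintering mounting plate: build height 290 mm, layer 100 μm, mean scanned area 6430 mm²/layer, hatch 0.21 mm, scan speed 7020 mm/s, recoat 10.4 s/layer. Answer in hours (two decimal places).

Number of layers: 290 / 0.1 → 2900 (rounded up).
Per-layer scan distance = 6430 / 0.21 = 30619 mm.
Scan time per layer: 30619 / 7020 → 4.3617 s.
Layer cycle: 4.3617 + 10.4 → 14.7617 s.
Total: 2900 × 14.7617 s = 42808.93 s → 11.89 hours.

11.89 hours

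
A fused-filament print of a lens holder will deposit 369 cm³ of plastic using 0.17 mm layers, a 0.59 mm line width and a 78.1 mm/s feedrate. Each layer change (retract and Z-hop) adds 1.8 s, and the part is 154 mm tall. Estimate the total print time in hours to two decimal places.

Bead cross-section: 0.17 × 0.59 → 0.1003 mm².
Toolpath length = 369 cm³ / 0.1003 mm² = 369000 / 0.1003 = 3678963.1 mm.
Print-move time: 3678963.1 / 78.1 → 47105.8 s.
Layers = ⌈154/0.17⌉ = 906.
Non-print overhead = 906 × 1.8 = 1630.8 s.
Altogether 47105.8 + 1630.8 = 48736.6 s, i.e. 13.54 hours.

13.54 hours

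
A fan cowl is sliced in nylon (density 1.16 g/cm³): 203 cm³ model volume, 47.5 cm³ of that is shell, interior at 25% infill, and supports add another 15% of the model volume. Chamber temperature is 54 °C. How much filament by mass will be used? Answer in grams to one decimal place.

Interior volume = 203 − 47.5 = 155.5 cm³.
Infill deposited = 0.25 × 155.5, so 38.875 cm³.
Support = 0.15 × 203, so 30.45 cm³.
Total extruded = 47.5 + 38.875 + 30.45, so 116.825 cm³.
Mass = 116.825 × 1.16 = 135.517 g.

135.5 g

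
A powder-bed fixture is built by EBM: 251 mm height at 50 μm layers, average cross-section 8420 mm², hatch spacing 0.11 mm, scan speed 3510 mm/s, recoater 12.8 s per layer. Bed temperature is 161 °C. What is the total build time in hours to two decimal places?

48.26 hours

Number of layers: 251 / 0.05 → 5020 (rounded up).
Hatch length per layer: 8420 / 0.11 → 76545.5 mm.
Scan time per layer: 76545.5 / 3510 → 21.8078 s.
Per-layer time = 21.8078 + 12.8 = 34.6078 s.
Build time = 5020 × 34.6078 = 173731.156 s = 48.26 hours.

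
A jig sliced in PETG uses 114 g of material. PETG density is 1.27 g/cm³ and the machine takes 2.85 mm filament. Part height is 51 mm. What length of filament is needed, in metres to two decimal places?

14.07 m

Volume = 114 g / 1.27 g·cm⁻³ = 89.7638 cm³ = 89763.8 mm³.
A = π r² = π × 1.425² = 6.3794 mm².
L = V/A = 89763.8/6.3794 = 14070.88 mm → 14.07 m.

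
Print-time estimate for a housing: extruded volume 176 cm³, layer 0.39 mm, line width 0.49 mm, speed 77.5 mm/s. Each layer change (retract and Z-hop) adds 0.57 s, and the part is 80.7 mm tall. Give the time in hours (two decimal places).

Bead cross-section = 0.39 × 0.49 = 0.1911 mm².
Toolpath length = 176 cm³ / 0.1911 mm² = 176000 / 0.1911 = 920983.8 mm.
Extrusion time = 920983.8 / 77.5 = 11883.7 s.
Layers = ⌈80.7/0.39⌉ = 207.
Non-print overhead = 207 × 0.57 = 117.99 s.
Total = 11883.7 + 117.99 = 12001.69 s = 3.33 hours.

3.33 hours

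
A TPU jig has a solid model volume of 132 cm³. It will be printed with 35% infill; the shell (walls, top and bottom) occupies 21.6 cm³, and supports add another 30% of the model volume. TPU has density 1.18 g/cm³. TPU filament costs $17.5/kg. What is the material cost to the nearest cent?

Infill region: 132 − 21.6 → 110.4 cm³.
Deposited infill: 0.35 × 110.4 → 38.64 cm³.
Support = 0.30 × 132, so 39.6 cm³.
Total extruded: 21.6 + 38.64 + 39.6 → 99.84 cm³.
Mass: 99.84 × 1.18 → 117.8112 g.
Cost = 117.8112 g / 1000 × $17.5/kg = $2.06.

$2.06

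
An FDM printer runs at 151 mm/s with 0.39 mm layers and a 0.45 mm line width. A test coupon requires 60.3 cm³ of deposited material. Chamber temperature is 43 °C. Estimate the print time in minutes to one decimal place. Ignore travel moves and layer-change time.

37.9 minutes

Bead cross-section = 0.39 × 0.45 = 0.1755 mm².
Path length: 60300 mm³ / 0.1755 mm² → 343589.7 mm.
Time extruding = 343589.7 / 151, so 2275.4 s.
That's 2275.4 s → 37.9 minutes.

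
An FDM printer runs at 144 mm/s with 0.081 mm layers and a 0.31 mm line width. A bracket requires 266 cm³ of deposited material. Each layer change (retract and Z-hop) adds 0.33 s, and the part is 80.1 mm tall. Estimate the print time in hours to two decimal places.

20.53 hours

Extrusion cross-section = 0.081 × 0.31, so 0.02511 mm².
Path length: 266000 mm³ / 0.02511 mm² → 10593389.1 mm.
Print-move time = 10593389.1 / 144, so 73565.2 s.
Number of layers: 80.1 / 0.081 → 989 (rounded up).
Layer-change overhead: 989 × 0.33 → 326.37 s.
Total = 73565.2 + 326.37 = 73891.57 s = 20.53 hours.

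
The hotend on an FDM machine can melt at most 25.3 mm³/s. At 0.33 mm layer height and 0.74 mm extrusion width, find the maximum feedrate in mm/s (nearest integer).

Extrusion cross-section: 0.33 × 0.74 → 0.2442 mm².
Max speed = 25.3 / 0.2442 = 103.60 ≈ 104 mm/s.

104 mm/s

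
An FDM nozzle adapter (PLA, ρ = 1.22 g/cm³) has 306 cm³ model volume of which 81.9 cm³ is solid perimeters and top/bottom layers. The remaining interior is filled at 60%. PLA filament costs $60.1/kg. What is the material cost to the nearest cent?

$15.86

Infill region: 306 − 81.9 → 224.1 cm³.
Deposited infill = 0.60 × 224.1, so 134.46 cm³.
Total printed volume = 81.9 + 134.46, so 216.36 cm³.
Mass: 216.36 × 1.22 → 263.9592 g.
Cost = 263.9592 g / 1000 × $60.1/kg = $15.86.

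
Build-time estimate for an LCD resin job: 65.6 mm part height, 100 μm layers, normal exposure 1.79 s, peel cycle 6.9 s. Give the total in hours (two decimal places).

Layers = ⌈65.6/0.1⌉ = 656.
Cycle time: 1.79 + 6.9 → 8.69 s.
Total = 656 × 8.69 = 5700.64 s = 1.58 hours.

1.58 hours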